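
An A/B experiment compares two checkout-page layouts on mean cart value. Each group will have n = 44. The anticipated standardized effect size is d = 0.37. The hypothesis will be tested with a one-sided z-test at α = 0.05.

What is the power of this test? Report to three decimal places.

Noncentrality parameter: δ = d·√(n/2) = 0.37 × √(44/2) = 1.7355
Critical value for a one-sided test at α = 0.05: z_α = 1.645.
Power = P(Z > 1.645 − δ) = Φ(0.091) = 0.5361.

Power ≈ 0.536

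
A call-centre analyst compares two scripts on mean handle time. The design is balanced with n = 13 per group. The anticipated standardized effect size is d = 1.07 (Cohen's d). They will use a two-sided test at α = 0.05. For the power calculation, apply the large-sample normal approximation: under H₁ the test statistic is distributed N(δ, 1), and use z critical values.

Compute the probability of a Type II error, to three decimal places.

Noncentrality parameter: δ = d·√(n/2) = 1.07 × √(13/2) = 2.7280
Two-sided α = 0.05 → critical value z_{0.025} = 1.960.
Power = Φ(δ − 1.960) + Φ(−δ − 1.960) = Φ(0.768) + Φ(-4.688) = 0.7788 + 0.0000 = 0.7788.
Type II error: β = 1 − power = 1 − 0.7788 = 0.2212.

β ≈ 0.221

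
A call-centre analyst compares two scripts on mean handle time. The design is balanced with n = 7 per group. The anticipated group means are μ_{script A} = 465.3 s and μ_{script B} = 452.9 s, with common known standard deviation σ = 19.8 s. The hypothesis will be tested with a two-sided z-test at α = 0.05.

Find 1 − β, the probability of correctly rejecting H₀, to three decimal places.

Standardized effect: d = |μ_{script A} − μ_{script B}| / σ = |465.3 − 452.9| / 19.8 = 0.6263
Noncentrality parameter: δ = d·√(n/2) = 0.6263 × √(7/2) = 1.1716
Two-sided α = 0.05 → critical value z_{0.025} = 1.960.
Power = Φ(δ − 1.960) + Φ(−δ − 1.960) = Φ(-0.788) + Φ(-3.132) = 0.2153 + 0.0009 = 0.2161.

Power ≈ 0.216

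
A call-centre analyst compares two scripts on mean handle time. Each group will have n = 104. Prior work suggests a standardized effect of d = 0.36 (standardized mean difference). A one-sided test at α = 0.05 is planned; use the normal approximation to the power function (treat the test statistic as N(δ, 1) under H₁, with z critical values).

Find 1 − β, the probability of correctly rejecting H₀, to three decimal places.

Power ≈ 0.829

Noncentrality parameter: λ = d·√(n/2) = 0.36 × √(104/2) = 2.5960
One-sided α = 0.05 → critical value z_{0.05} = 1.645.
Power = Φ(λ − 1.645) = Φ(0.951) = 0.8292.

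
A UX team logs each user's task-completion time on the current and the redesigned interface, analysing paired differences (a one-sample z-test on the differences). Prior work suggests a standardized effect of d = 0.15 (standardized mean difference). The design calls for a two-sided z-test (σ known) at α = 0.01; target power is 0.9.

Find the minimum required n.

n = 662

Set Φ(δ − 2.576) = 0.9; then δ − 2.576 = Φ⁻¹(0.9) = 1.282, giving δ = 3.857.
(Ignoring the negligible lower-tail rejection probability gives the usual closed-form inversion.)
δ = d·√n ⇒ n = (δ/d)² = (3.857 / 0.15)² = 661.31.
Rounding up, n = 662.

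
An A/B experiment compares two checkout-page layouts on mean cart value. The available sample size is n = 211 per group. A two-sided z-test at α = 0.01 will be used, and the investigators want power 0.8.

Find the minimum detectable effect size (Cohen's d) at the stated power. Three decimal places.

Required noncentrality: δ = z_{0.005} + z_{0.20} = 2.576 + 0.842 = 3.417.
(Lower-tail contribution to power is negligible for δ > 0.)
δ = d·√(n/2) ⇒ d = δ/√(n/2) = 3.417/√(211/2) = 0.3327.

d ≈ 0.333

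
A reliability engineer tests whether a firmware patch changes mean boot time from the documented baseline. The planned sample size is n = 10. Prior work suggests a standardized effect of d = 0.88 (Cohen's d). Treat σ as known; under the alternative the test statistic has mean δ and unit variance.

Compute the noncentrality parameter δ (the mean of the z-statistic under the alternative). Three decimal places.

δ ≈ 2.783

δ = d·√n = 0.88 × √10 = 2.7828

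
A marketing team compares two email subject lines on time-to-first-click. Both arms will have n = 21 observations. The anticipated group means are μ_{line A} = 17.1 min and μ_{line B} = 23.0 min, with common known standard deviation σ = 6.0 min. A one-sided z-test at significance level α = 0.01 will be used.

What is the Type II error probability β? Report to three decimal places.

β ≈ 0.195

Standardized effect: d = |μ_{line A} − μ_{line B}| / σ = |17.1 − 23.0| / 6.0 = 0.9833
Noncentrality parameter: δ = d·√(n/2) = 0.9833 × √(21/2) = 3.1864
Critical value for a one-sided test at α = 0.01: z_α = 2.326.
Power = P(Z > 2.326 − δ) = Φ(0.860) = 0.8051.
Type II error: β = 1 − power = 1 − 0.8051 = 0.1949.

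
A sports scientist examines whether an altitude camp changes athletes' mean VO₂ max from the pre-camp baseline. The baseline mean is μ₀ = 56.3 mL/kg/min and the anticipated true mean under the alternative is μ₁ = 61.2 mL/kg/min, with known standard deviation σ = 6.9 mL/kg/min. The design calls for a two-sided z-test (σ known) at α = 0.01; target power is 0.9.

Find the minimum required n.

Standardized effect: d = |μ₁ − μ₀| / σ = |61.2 − 56.3| / 6.9 = 0.7101
Set Φ(δ − 2.576) = 0.9; then δ − 2.576 = Φ⁻¹(0.9) = 1.282, giving δ = 3.857.
(For δ > 0 the lower-tail rejection region contributes negligibly to power, so the one-term inversion is standard.)
δ = d·√n ⇒ n = (δ/d)² = (3.857 / 0.7101)² = 29.50.
Rounding up, n = 30.

n = 30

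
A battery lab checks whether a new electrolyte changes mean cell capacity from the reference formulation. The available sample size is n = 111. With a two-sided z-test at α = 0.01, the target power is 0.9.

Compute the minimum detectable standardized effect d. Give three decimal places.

d ≈ 0.366

Required noncentrality: δ = z_{0.005} + z_{0.10} = 2.576 + 1.282 = 3.857.
(The second rejection-region term Φ(−δ − z_{α/2}) is negligible and dropped.)
δ = d·√n ⇒ d = δ/√n = 3.857/√111 = 0.3661.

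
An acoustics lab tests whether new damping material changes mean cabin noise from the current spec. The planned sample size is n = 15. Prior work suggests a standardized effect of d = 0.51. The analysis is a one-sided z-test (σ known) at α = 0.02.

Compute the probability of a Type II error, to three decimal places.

β ≈ 0.531

Noncentrality parameter: δ = d·√n = 0.51 × √15 = 1.9752
One-sided α = 0.02 → critical value z_{0.02} = 2.054.
Power = Φ(δ − 2.054) = Φ(-0.079) = 0.4687.
Type II error: β = 1 − power = 1 − 0.4687 = 0.5313.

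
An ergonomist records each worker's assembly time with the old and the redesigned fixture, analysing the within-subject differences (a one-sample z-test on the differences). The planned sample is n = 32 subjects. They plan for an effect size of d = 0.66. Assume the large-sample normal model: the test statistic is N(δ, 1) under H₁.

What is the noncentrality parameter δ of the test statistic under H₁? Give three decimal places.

δ ≈ 3.734

The noncentrality parameter scales effect size by the design's sample-size factor: δ = d·√n = 0.66 × √32 = 3.7335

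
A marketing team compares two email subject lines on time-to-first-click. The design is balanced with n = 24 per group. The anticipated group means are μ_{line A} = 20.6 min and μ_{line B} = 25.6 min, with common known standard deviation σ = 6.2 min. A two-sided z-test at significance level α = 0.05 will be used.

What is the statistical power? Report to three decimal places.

Power ≈ 0.798

Standardized effect: d = |μ_{line A} − μ_{line B}| / σ = |20.6 − 25.6| / 6.2 = 0.8065
Noncentrality parameter: δ = d·√(n/2) = 0.8065 × √(24/2) = 2.7936
Two-sided α = 0.05 → critical value z_{0.025} = 1.960.
Power = Φ(δ − 1.960) + Φ(−δ − 1.960) = Φ(0.834) + Φ(-4.754) = 0.7978 + 0.0000 = 0.7978.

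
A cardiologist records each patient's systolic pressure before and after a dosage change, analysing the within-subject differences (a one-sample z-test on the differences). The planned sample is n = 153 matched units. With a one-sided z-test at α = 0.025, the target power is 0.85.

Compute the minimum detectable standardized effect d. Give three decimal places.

d ≈ 0.242

Need Φ(δ − 1.960) = 0.85, so δ = 1.960 + 1.036 = 2.996.
δ = d·√n ⇒ d = δ/√n = 2.996/√153 = 0.2422.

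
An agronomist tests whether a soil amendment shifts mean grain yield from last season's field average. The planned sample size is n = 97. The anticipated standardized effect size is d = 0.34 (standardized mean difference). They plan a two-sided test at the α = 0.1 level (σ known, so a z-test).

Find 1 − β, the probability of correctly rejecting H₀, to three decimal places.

Noncentrality parameter: δ = d·√n = 0.34 × √97 = 3.3486
Two-sided α = 0.1 → critical value z_{0.05} = 1.645.
Power = Φ(δ − 1.645) + Φ(−δ − 1.645) = Φ(1.704) + Φ(-4.993) = 0.9558 + 0.0000 = 0.9558.

Power ≈ 0.956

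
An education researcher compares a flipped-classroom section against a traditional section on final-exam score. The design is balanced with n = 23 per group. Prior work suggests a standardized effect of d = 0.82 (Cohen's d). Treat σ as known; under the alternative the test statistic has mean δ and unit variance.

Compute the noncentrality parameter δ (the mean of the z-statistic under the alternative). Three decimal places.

δ = d·√(n/2) = 0.82 × √(23/2) = 2.7808

δ ≈ 2.781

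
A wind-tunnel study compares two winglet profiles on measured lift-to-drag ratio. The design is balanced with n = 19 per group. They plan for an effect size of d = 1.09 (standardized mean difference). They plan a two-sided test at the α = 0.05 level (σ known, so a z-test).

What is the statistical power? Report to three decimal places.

Power ≈ 0.919

Noncentrality parameter: δ = d·√(n/2) = 1.09 × √(19/2) = 3.3596
Critical value for a two-sided test at α = 0.05: z_{α/2} = 1.960.
Power = Φ(δ − 1.960) + Φ(−δ − 1.960) = Φ(1.400) + Φ(-5.320) = 0.9192 + 0.0000 = 0.9192.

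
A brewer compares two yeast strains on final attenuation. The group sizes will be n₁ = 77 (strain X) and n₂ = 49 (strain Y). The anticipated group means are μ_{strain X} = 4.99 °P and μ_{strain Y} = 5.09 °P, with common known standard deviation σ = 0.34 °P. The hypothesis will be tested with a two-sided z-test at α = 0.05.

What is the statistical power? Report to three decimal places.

Power ≈ 0.363

Standardized effect: d = |μ_{strain X} − μ_{strain Y}| / σ = |4.99 − 5.09| / 0.34 = 0.2941
Noncentrality parameter: λ = d / √(1/n₁ + 1/n₂) = 0.2941 / √(1/77 + 1/49) = 1.6095
Two-sided α = 0.05 → critical value z_{0.025} = 1.960.
Power = Φ(λ − 1.960) + Φ(−λ − 1.960) = Φ(-0.351) + Φ(-3.569) = 0.3630 + 0.0002 = 0.3632.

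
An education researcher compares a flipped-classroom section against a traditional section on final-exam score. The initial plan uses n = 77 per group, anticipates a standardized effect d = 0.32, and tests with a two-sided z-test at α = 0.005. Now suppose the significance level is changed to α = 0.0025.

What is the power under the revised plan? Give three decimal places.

Power ≈ 0.150

δ = d·√(n/2) = 0.32 × √(77/2) = 1.9855 (unchanged). New critical value: z_{0.0013} = 3.023.
Revised power = Φ(δ − 3.023) + Φ(−δ − 3.023) = Φ(-1.038) + Φ(-5.009) = 0.1497 + 0.0000 = 0.1497.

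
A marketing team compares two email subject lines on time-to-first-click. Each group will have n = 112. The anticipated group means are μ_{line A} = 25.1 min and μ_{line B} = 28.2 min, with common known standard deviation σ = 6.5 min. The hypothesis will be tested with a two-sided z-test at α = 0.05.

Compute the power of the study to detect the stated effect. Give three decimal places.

Standardized effect: d = |μ_{line A} − μ_{line B}| / σ = |25.1 − 28.2| / 6.5 = 0.4769
Noncentrality parameter: λ = d·√(n/2) = 0.4769 × √(112/2) = 3.5690
Two-sided α = 0.05 → critical value z_{0.025} = 1.960.
Power = Φ(λ − 1.960) + Φ(−λ − 1.960) = Φ(1.609) + Φ(-5.529) = 0.9462 + 0.0000 = 0.9462.

Power ≈ 0.946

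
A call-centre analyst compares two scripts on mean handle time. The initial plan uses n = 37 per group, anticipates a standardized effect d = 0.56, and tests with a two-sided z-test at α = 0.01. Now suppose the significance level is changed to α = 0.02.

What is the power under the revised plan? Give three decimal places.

Power ≈ 0.533

δ = d·√(n/2) = 0.56 × √(37/2) = 2.4087 (unchanged). New critical value: z_{0.01} = 2.326.
Revised power = Φ(δ − 2.326) + Φ(−δ − 2.326) = Φ(0.082) + Φ(-4.735) = 0.5328 + 0.0000 = 0.5328.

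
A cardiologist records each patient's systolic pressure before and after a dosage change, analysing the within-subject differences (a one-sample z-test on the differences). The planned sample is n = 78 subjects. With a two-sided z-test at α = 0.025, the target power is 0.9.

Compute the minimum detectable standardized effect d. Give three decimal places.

d ≈ 0.399

Required noncentrality: δ = z_{0.0125} + z_{0.10} = 2.241 + 1.282 = 3.523.
(The second rejection-region term Φ(−δ − z_{α/2}) is negligible and dropped.)
δ = d·√n ⇒ d = δ/√n = 3.523/√78 = 0.3989.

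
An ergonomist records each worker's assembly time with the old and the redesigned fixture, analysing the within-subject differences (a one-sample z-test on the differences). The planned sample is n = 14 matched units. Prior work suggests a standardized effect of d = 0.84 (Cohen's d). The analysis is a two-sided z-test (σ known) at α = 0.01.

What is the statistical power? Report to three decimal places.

Power ≈ 0.715

Noncentrality parameter: δ = d·√n = 0.84 × √14 = 3.1430
Critical value for a two-sided test at α = 0.01: z_{α/2} = 2.576.
Power = Φ(δ − 2.576) + Φ(−δ − 2.576) = Φ(0.567) + Φ(-5.719) = 0.7147 + 0.0000 = 0.7147.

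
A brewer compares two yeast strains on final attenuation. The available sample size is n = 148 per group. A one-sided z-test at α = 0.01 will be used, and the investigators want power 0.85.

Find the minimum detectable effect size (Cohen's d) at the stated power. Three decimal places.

Required noncentrality: δ = z_{0.01} + z_{0.15} = 2.326 + 1.036 = 3.363.
δ = d·√(n/2) ⇒ d = δ/√(n/2) = 3.363/√(148/2) = 0.3909.

d ≈ 0.391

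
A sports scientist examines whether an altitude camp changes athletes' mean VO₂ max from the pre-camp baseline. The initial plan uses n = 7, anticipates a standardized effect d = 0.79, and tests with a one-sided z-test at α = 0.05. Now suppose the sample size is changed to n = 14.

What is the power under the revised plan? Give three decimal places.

With n = 14: δ = d·√n = 0.79 × √14 = 2.9559. Critical value z_{0.05} = 1.645.
Revised power = Φ(δ − 1.645) = Φ(1.311) = 0.9051.

Power ≈ 0.905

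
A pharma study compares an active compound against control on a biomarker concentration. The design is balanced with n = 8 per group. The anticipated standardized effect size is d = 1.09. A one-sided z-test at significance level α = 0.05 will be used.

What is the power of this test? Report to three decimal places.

Power ≈ 0.704

Noncentrality parameter: λ = d·√(n/2) = 1.09 × √(8/2) = 2.1800
Critical value for a one-sided test at α = 0.05: z_α = 1.645.
Power = Φ(λ − 1.645) = Φ(0.535) = 0.7037.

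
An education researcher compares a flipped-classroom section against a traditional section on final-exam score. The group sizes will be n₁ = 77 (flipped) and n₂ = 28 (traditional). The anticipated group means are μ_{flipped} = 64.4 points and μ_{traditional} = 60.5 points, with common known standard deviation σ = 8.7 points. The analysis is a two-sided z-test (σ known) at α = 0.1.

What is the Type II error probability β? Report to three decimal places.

β ≈ 0.349

Standardized effect: d = |μ_{flipped} − μ_{traditional}| / σ = |64.4 − 60.5| / 8.7 = 0.4483
Noncentrality parameter: δ = d / √(1/n₁ + 1/n₂) = 0.4483 / √(1/77 + 1/28) = 2.0313
Two-sided α = 0.1 → critical value z_{0.05} = 1.645.
Power = Φ(δ − 1.645) + Φ(−δ − 1.645) = Φ(0.386) + Φ(-3.676) = 0.6504 + 0.0001 = 0.6505.
Type II error: β = 1 − power = 1 − 0.6505 = 0.3495.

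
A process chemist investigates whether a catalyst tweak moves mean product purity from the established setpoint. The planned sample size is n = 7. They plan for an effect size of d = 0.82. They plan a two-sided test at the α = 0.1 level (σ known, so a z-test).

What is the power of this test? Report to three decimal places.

Power ≈ 0.700

Noncentrality parameter: δ = d·√n = 0.82 × √7 = 2.1695
Two-sided α = 0.1 → critical value z_{0.05} = 1.645.
Power = Φ(δ − 1.645) + Φ(−δ − 1.645) = Φ(0.525) + Φ(-3.814) = 0.7001 + 0.0001 = 0.7002.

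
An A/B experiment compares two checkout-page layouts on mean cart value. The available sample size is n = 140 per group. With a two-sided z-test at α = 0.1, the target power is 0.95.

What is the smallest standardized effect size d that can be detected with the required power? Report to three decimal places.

Required noncentrality: δ = z_{0.05} + z_{0.05} = 1.645 + 1.645 = 3.290.
(Lower-tail contribution to power is negligible for δ > 0.)
δ = d·√(n/2) ⇒ d = δ/√(n/2) = 3.290/√(140/2) = 0.3932.

d ≈ 0.393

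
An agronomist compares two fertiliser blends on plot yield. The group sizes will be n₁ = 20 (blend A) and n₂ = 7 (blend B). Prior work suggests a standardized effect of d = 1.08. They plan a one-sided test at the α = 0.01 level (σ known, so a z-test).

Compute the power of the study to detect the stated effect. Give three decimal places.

Power ≈ 0.553

Noncentrality parameter: δ = d / √(1/n₁ + 1/n₂) = 1.08 / √(1/20 + 1/7) = 2.4593
One-sided α = 0.01 → critical value z_{0.01} = 2.326.
Power = Φ(δ − 2.326) = Φ(0.133) = 0.5529.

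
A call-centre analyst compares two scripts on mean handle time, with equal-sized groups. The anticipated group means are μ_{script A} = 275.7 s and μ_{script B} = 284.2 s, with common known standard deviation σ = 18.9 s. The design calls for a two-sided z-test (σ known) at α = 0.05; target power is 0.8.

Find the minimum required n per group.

Standardized effect: d = |μ_{script A} − μ_{script B}| / σ = |275.7 − 284.2| / 18.9 = 0.4497
Set Φ(δ − 1.960) = 0.8; then δ − 1.960 = Φ⁻¹(0.8) = 0.842, giving δ = 2.802.
(For δ > 0 the lower-tail rejection region contributes negligibly to power, so the one-term inversion is standard.)
δ = d·√(n/2) ⇒ n = 2(δ/d)² = 2 × (2.802 / 0.4497)² = 77.61.
Round up to the next whole unit.

n = 78 per group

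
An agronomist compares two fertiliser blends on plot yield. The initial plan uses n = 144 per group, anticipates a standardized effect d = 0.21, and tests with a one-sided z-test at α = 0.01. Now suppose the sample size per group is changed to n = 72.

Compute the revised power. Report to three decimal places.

With n = 72 per group: δ = d·√(n/2) = 0.21 × √(72/2) = 1.2600. Critical value z_{0.01} = 2.326.
Revised power = Φ(δ − 2.326) = Φ(-1.066) = 0.1431.

Power ≈ 0.143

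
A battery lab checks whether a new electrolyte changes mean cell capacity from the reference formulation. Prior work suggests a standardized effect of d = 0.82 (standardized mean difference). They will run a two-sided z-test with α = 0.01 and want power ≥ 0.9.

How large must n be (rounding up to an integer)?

n = 23

Set Φ(δ − 2.576) = 0.9; then δ − 2.576 = Φ⁻¹(0.9) = 1.282, giving δ = 3.857.
(Ignoring the negligible lower-tail rejection probability gives the usual closed-form inversion.)
δ = d·√n ⇒ n = (δ/d)² = (3.857 / 0.82)² = 22.13.
Rounding up, n = 23.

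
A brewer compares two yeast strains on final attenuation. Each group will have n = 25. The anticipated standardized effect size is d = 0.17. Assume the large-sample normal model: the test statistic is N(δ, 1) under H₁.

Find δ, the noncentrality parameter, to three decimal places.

δ ≈ 0.601

The noncentrality parameter scales effect size by the design's sample-size factor: δ = d·√(n/2) = 0.17 × √(25/2) = 0.6010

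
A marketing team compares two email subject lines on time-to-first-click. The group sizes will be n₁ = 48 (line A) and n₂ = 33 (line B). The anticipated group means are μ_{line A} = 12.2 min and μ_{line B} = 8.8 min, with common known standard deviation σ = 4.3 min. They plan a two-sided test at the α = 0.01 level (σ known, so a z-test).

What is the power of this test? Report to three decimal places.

Power ≈ 0.821

Standardized effect: d = |μ_{line A} − μ_{line B}| / σ = |12.2 − 8.8| / 4.3 = 0.7907
Noncentrality parameter: δ = d / √(1/n₁ + 1/n₂) = 0.7907 / √(1/48 + 1/33) = 3.4966
Critical value for a two-sided test at α = 0.01: z_{α/2} = 2.576.
Power = Φ(δ − 2.576) + Φ(−δ − 2.576) = Φ(0.921) + Φ(-6.072) = 0.8214 + 0.0000 = 0.8214.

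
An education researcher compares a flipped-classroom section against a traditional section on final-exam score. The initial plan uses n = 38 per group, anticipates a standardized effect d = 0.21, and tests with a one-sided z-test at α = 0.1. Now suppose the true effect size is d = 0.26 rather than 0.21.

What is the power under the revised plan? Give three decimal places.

With d = 0.26: δ = d·√(n/2) = 0.26 × √(38/2) = 1.1333. Critical value z_{0.1} = 1.282.
Revised power = Φ(δ − 1.282) = Φ(-0.148) = 0.4411.

Power ≈ 0.441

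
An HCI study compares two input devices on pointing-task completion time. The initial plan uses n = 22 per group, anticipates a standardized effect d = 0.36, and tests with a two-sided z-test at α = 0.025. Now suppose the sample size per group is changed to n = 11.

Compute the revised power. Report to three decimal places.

With n = 11 per group: δ = d·√(n/2) = 0.36 × √(11/2) = 0.8443. Critical value z_{0.0125} = 2.241.
Revised power = Φ(δ − 2.241) + Φ(−δ − 2.241) = Φ(-1.397) + Φ(-3.086) = 0.0812 + 0.0010 = 0.0822.

Power ≈ 0.082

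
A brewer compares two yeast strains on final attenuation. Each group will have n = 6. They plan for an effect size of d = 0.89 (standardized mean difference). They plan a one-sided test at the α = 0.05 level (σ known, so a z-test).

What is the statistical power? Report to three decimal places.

Power ≈ 0.459

Noncentrality parameter: δ = d·√(n/2) = 0.89 × √(6/2) = 1.5415
Critical value for a one-sided test at α = 0.05: z_α = 1.645.
Power = Φ(δ − 1.645) = Φ(-0.103) = 0.4589.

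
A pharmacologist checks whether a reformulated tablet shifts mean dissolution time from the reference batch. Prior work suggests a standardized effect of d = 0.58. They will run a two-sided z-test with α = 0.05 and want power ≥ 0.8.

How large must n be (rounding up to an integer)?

For power 0.8 need Φ(δ − z_{0.025}) = 0.8, so δ = z_{0.025} + z_{0.20} = 1.960 + 0.842 = 2.802.
(For δ > 0 the lower-tail rejection region contributes negligibly to power, so the one-term inversion is standard.)
δ = d·√n ⇒ n = (δ/d)² = (2.802 / 0.58)² = 23.33.
Round up to the next whole unit.

n = 24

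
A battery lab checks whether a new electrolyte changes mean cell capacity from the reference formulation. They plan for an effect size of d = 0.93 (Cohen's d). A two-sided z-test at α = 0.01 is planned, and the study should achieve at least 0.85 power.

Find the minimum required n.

For power 0.85 need Φ(δ − z_{0.005}) = 0.85, so δ = z_{0.005} + z_{0.15} = 2.576 + 1.036 = 3.612.
(The Φ(−δ − z_{α/2}) term is vanishingly small for δ > 0 and is dropped in the standard sample-size formula.)
δ = d·√n ⇒ n = (δ/d)² = (3.612 / 0.93)² = 15.09.
Round up to the next whole unit.

n = 16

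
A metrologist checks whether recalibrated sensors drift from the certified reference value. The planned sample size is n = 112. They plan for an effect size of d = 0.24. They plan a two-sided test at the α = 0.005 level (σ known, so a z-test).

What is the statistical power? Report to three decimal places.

Noncentrality parameter: δ = d·√n = 0.24 × √112 = 2.5399
Two-sided α = 0.005 → critical value z_{0.0025} = 2.807.
Power = Φ(δ − 2.807) + Φ(−δ − 2.807) = Φ(-0.267) + Φ(-5.347) = 0.3947 + 0.0000 = 0.3947.

Power ≈ 0.395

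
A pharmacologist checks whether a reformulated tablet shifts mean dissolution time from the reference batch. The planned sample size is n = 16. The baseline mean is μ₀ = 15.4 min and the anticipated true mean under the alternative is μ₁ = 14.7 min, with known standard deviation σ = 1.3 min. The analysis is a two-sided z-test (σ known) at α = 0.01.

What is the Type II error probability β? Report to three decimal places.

β ≈ 0.663

Standardized effect: d = |μ₁ − μ₀| / σ = |14.7 − 15.4| / 1.3 = 0.5385
Noncentrality parameter: δ = d·√n = 0.5385 × √16 = 2.1538
Critical value for a two-sided test at α = 0.01: z_{α/2} = 2.576.
Power = Φ(δ − 2.576) + Φ(−δ − 2.576) = Φ(-0.422) + Φ(-4.730) = 0.3365 + 0.0000 = 0.3365.
Type II error: β = 1 − power = 1 − 0.3365 = 0.6635.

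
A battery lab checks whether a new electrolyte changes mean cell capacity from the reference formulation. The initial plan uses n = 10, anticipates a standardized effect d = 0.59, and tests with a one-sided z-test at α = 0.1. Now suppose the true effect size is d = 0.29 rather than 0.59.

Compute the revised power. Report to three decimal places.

Power ≈ 0.358

With d = 0.29: δ = d·√n = 0.29 × √10 = 0.9171. Critical value z_{0.1} = 1.282.
Revised power = P(Z > 1.282 − δ) = Φ(-0.364) = 0.3577.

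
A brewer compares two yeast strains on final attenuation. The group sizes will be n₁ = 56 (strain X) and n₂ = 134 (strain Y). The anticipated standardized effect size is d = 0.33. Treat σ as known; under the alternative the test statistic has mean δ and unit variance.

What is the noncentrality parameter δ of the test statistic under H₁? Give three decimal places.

δ ≈ 2.074

δ = d / √(1/n₁ + 1/n₂) = 0.33 / √(1/56 + 1/134) = 2.0739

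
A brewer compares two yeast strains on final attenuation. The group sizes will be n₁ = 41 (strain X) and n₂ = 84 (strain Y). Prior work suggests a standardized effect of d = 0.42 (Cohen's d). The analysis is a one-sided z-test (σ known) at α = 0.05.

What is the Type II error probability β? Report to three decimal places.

β ≈ 0.288

Noncentrality parameter: δ = d / √(1/n₁ + 1/n₂) = 0.42 / √(1/41 + 1/84) = 2.2046
Critical value for a one-sided test at α = 0.05: z_α = 1.645.
Power = P(Z > 1.645 − δ) = Φ(0.560) = 0.7122.
Type II error: β = 1 − power = 1 − 0.7122 = 0.2878.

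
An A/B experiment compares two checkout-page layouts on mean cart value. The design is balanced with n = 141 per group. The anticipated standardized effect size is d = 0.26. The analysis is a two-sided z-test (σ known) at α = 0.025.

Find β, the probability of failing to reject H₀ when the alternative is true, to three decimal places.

Noncentrality parameter: δ = d·√(n/2) = 0.26 × √(141/2) = 2.1831
Critical value for a two-sided test at α = 0.025: z_{α/2} = 2.241.
Power = Φ(δ − 2.241) + Φ(−δ − 2.241) = Φ(-0.058) + Φ(-4.424) = 0.4767 + 0.0000 = 0.4767.
Type II error: β = 1 − power = 1 − 0.4767 = 0.5233.

β ≈ 0.523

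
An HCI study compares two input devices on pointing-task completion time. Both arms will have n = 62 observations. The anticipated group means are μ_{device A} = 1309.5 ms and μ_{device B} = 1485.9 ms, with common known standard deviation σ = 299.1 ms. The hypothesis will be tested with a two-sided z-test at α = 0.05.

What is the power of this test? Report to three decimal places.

Power ≈ 0.907

Standardized effect: d = |μ_{device A} − μ_{device B}| / σ = |1309.5 − 1485.9| / 299.1 = 0.5898
Noncentrality parameter: δ = d·√(n/2) = 0.5898 × √(62/2) = 3.2837
Critical value for a two-sided test at α = 0.05: z_{α/2} = 1.960.
Power = Φ(δ − 1.960) + Φ(−δ − 1.960) = Φ(1.324) + Φ(-5.244) = 0.9072 + 0.0000 = 0.9072.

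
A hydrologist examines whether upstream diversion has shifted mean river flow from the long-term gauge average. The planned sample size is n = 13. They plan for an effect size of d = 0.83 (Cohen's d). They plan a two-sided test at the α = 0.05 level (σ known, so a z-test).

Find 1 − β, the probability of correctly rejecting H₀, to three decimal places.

Power ≈ 0.849

Noncentrality parameter: δ = d·√n = 0.83 × √13 = 2.9926
Critical value for a two-sided test at α = 0.05: z_{α/2} = 1.960.
Power = Φ(δ − 1.960) + Φ(−δ − 1.960) = Φ(1.033) + Φ(-4.953) = 0.8491 + 0.0000 = 0.8491.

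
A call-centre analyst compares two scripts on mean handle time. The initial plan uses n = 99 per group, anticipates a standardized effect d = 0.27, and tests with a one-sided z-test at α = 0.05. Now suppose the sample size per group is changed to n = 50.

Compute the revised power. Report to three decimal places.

With n = 50 per group: δ = d·√(n/2) = 0.27 × √(50/2) = 1.3500. Critical value z_{0.05} = 1.645.
Revised power = Φ(δ − 1.645) = Φ(-0.295) = 0.3841.

Power ≈ 0.384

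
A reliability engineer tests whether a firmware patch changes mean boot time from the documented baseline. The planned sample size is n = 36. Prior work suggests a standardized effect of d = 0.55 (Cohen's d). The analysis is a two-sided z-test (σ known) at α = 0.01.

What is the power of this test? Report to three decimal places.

Power ≈ 0.766

Noncentrality parameter: δ = d·√n = 0.55 × √36 = 3.3000
Two-sided α = 0.01 → critical value z_{0.005} = 2.576.
Power = Φ(δ − 2.576) + Φ(−δ − 2.576) = Φ(0.724) + Φ(-5.876) = 0.7655 + 0.0000 = 0.7655.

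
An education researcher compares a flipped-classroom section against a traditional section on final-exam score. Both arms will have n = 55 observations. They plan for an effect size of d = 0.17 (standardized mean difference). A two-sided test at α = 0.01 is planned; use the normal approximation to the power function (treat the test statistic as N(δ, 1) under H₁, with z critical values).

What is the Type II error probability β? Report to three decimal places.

β ≈ 0.954

Noncentrality parameter: δ = d·√(n/2) = 0.17 × √(55/2) = 0.8915
Two-sided α = 0.01 → critical value z_{0.005} = 2.576.
Power = Φ(δ − 2.576) + Φ(−δ − 2.576) = Φ(-1.684) + Φ(-3.467) = 0.0461 + 0.0003 = 0.0463.
Type II error: β = 1 − power = 1 − 0.0463 = 0.9537.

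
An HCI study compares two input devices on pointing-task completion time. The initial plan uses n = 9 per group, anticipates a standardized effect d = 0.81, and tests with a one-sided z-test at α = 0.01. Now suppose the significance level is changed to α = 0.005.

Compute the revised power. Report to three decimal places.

Power ≈ 0.196

δ = d·√(n/2) = 0.81 × √(9/2) = 1.7183 (unchanged). New critical value: z_{0.005} = 2.576.
Revised power = Φ(δ − 2.576) = Φ(-0.858) = 0.1956.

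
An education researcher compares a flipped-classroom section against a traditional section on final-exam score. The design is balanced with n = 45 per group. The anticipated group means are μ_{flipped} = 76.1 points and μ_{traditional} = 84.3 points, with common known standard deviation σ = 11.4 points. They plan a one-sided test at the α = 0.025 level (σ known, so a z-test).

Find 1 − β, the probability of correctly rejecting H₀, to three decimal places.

Standardized effect: d = |μ_{flipped} − μ_{traditional}| / σ = |76.1 − 84.3| / 11.4 = 0.7193
Noncentrality parameter: δ = d·√(n/2) = 0.7193 × √(45/2) = 3.4119
Critical value for a one-sided test at α = 0.025: z_α = 1.960.
Power = Φ(δ − 1.960) = Φ(1.452) = 0.9267.

Power ≈ 0.927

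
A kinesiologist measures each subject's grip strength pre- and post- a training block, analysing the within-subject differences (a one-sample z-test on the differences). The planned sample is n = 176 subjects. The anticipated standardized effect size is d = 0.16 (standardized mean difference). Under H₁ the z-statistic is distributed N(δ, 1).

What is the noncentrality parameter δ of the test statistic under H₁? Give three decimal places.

δ ≈ 2.123

The noncentrality parameter scales effect size by the design's sample-size factor: δ = d·√n = 0.16 × √176 = 2.1226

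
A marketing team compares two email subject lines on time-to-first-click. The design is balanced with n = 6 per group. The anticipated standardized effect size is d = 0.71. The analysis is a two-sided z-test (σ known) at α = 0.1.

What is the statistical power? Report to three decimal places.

Power ≈ 0.341

Noncentrality parameter: δ = d·√(n/2) = 0.71 × √(6/2) = 1.2298
Two-sided α = 0.1 → critical value z_{0.05} = 1.645.
Power = Φ(δ − 1.645) + Φ(−δ − 1.645) = Φ(-0.415) + Φ(-2.875) = 0.3390 + 0.0020 = 0.3411.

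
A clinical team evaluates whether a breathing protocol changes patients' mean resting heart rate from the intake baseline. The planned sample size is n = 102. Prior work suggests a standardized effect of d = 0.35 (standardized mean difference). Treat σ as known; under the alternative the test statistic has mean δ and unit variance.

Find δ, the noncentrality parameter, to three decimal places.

δ ≈ 3.535

The noncentrality parameter scales effect size by the design's sample-size factor: δ = d·√n = 0.35 × √102 = 3.5348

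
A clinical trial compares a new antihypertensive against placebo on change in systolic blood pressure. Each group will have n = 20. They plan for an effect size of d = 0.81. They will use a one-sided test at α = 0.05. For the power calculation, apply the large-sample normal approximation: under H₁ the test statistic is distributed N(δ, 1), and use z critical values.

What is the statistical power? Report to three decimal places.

Noncentrality parameter: δ = d·√(n/2) = 0.81 × √(20/2) = 2.5614
One-sided α = 0.05 → critical value z_{0.05} = 1.645.
Power = Φ(δ − 1.645) = Φ(0.917) = 0.8203.

Power ≈ 0.820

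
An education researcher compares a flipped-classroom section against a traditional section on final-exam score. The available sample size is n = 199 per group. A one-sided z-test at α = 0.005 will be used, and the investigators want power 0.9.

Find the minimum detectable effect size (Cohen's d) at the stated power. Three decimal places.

d ≈ 0.387

Required noncentrality: δ = z_{0.005} + z_{0.10} = 2.576 + 1.282 = 3.857.
δ = d·√(n/2) ⇒ d = δ/√(n/2) = 3.857/√(199/2) = 0.3867.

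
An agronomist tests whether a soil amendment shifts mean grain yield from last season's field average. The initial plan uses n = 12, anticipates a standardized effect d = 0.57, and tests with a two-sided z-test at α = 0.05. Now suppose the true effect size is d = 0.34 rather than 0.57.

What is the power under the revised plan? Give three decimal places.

Power ≈ 0.218

With d = 0.34: δ = d·√n = 0.34 × √12 = 1.1778. Critical value z_{0.025} = 1.960.
Revised power = Φ(δ − 1.960) + Φ(−δ − 1.960) = Φ(-0.782) + Φ(-3.138) = 0.2171 + 0.0009 = 0.2179.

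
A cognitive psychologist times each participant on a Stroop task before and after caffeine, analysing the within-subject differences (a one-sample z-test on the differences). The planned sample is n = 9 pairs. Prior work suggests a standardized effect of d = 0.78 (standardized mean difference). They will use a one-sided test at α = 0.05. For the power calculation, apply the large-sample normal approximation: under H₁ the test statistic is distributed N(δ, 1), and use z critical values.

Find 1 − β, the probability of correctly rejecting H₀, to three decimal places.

Power ≈ 0.757

Noncentrality parameter: δ = d·√n = 0.78 × √9 = 2.3400
Critical value for a one-sided test at α = 0.05: z_α = 1.645.
Power = Φ(δ − 1.645) = Φ(0.695) = 0.7565.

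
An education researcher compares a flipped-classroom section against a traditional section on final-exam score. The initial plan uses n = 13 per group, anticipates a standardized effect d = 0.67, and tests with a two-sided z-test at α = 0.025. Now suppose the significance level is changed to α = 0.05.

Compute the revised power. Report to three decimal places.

δ = d·√(n/2) = 0.67 × √(13/2) = 1.7082 (unchanged). New critical value: z_{0.025} = 1.960.
Revised power = Φ(δ − 1.960) + Φ(−δ − 1.960) = Φ(-0.252) + Φ(-3.668) = 0.4006 + 0.0001 = 0.4007.

Power ≈ 0.401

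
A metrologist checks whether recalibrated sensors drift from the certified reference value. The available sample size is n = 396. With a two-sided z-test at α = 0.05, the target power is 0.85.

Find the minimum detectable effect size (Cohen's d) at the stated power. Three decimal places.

d ≈ 0.151

Need Φ(δ − 1.960) = 0.85, so δ = 1.960 + 1.036 = 2.996.
(Lower-tail contribution to power is negligible for δ > 0.)
δ = d·√n ⇒ d = δ/√n = 2.996/√396 = 0.1506.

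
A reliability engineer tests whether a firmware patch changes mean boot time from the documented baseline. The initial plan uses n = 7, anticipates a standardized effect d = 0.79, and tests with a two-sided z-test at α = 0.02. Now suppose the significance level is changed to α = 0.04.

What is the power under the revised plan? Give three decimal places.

δ = d·√n = 0.79 × √7 = 2.0901 (unchanged). New critical value: z_{0.02} = 2.054.
Revised power = Φ(δ − 2.054) + Φ(−δ − 2.054) = Φ(0.036) + Φ(-4.144) = 0.5145 + 0.0000 = 0.5145.

Power ≈ 0.515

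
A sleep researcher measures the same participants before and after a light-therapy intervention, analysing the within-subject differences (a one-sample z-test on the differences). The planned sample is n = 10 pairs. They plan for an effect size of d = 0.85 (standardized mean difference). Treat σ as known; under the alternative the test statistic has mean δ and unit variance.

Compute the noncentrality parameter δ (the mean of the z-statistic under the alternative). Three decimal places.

δ = d·√n = 0.85 × √10 = 2.6879

δ ≈ 2.688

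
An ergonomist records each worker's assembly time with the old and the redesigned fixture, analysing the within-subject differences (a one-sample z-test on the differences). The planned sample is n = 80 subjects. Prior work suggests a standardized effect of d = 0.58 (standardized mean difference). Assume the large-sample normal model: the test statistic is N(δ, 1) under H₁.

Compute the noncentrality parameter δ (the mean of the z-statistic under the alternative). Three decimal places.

δ ≈ 5.188

δ = d·√n = 0.58 × √80 = 5.1877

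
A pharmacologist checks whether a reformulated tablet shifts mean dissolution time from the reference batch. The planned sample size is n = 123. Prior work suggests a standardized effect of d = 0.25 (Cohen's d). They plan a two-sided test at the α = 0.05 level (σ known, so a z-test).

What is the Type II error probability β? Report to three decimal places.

β ≈ 0.208

Noncentrality parameter: δ = d·√n = 0.25 × √123 = 2.7726
Two-sided α = 0.05 → critical value z_{0.025} = 1.960.
Power = Φ(δ − 1.960) + Φ(−δ − 1.960) = Φ(0.813) + Φ(-4.733) = 0.7918 + 0.0000 = 0.7918.
Type II error: β = 1 − power = 1 − 0.7918 = 0.2082.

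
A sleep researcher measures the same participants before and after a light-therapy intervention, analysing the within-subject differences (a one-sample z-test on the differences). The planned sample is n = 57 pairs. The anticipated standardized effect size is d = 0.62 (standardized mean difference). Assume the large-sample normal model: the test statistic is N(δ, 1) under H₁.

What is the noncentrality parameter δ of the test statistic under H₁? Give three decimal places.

δ ≈ 4.681

The noncentrality parameter scales effect size by the design's sample-size factor: δ = d·√n = 0.62 × √57 = 4.6809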